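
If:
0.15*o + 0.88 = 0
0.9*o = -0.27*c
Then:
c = 19.56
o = -5.87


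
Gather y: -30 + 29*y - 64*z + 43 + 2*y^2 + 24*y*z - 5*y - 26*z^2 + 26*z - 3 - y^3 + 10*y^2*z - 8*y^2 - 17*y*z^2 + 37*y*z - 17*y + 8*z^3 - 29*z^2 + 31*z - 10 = -y^3 + y^2*(10*z - 6) + y*(-17*z^2 + 61*z + 7) + 8*z^3 - 55*z^2 - 7*z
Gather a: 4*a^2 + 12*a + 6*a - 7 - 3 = 4*a^2 + 18*a - 10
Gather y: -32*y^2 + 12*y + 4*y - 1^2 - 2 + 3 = -32*y^2 + 16*y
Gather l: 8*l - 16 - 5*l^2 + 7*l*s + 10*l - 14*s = -5*l^2 + l*(7*s + 18) - 14*s - 16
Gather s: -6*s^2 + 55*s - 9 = -6*s^2 + 55*s - 9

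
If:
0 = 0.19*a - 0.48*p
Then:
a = 2.52631578947368*p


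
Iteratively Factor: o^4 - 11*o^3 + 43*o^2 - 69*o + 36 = (o - 4)*(o^3 - 7*o^2 + 15*o - 9) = (o - 4)*(o - 1)*(o^2 - 6*o + 9) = (o - 4)*(o - 3)*(o - 1)*(o - 3)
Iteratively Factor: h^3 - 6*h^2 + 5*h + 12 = (h - 3)*(h^2 - 3*h - 4) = (h - 3)*(h + 1)*(h - 4)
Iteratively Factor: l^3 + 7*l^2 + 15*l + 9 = (l + 1)*(l^2 + 6*l + 9) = (l + 1)*(l + 3)*(l + 3)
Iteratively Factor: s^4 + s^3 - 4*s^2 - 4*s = (s + 1)*(s^3 - 4*s) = (s - 2)*(s + 1)*(s^2 + 2*s) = s*(s - 2)*(s + 1)*(s + 2)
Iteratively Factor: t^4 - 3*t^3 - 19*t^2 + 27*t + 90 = (t - 5)*(t^3 + 2*t^2 - 9*t - 18) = (t - 5)*(t + 2)*(t^2 - 9) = (t - 5)*(t + 2)*(t + 3)*(t - 3)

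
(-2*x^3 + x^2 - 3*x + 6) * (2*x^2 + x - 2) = -4*x^5 - x^3 + 7*x^2 + 12*x - 12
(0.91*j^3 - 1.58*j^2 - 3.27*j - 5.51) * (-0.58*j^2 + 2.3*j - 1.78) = -0.5278*j^5 + 3.0094*j^4 - 3.3572*j^3 - 1.5128*j^2 - 6.8524*j + 9.8078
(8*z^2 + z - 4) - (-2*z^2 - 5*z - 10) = 10*z^2 + 6*z + 6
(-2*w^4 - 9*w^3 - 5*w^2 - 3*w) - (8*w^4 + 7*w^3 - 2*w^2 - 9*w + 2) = -10*w^4 - 16*w^3 - 3*w^2 + 6*w - 2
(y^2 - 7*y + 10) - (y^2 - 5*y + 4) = 6 - 2*y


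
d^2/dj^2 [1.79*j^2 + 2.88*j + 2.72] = 3.58000000000000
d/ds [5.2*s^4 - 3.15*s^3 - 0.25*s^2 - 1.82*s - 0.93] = 20.8*s^3 - 9.45*s^2 - 0.5*s - 1.82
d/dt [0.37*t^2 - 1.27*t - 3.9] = 0.74*t - 1.27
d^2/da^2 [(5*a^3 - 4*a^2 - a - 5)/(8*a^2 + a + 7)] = 2*(-307*a^3 - 183*a^2 + 783*a + 86)/(512*a^6 + 192*a^5 + 1368*a^4 + 337*a^3 + 1197*a^2 + 147*a + 343)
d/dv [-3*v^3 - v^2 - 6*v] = -9*v^2 - 2*v - 6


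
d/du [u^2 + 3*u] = 2*u + 3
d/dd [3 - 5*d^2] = -10*d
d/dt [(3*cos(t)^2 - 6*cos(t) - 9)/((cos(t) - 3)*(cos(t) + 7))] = -18*sin(t)/(cos(t) + 7)^2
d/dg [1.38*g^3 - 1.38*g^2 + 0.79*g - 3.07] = 4.14*g^2 - 2.76*g + 0.79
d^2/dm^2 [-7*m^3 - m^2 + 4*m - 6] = -42*m - 2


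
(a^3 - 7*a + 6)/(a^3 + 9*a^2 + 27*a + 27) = (a^2 - 3*a + 2)/(a^2 + 6*a + 9)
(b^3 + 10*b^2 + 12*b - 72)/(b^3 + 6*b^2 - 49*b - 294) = (b^2 + 4*b - 12)/(b^2 - 49)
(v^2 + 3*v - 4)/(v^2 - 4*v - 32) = (v - 1)/(v - 8)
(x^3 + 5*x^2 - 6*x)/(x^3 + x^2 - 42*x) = (x^2 + 5*x - 6)/(x^2 + x - 42)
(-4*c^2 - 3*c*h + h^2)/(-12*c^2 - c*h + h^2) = (c + h)/(3*c + h)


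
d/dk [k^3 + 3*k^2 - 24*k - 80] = 3*k^2 + 6*k - 24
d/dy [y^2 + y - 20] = 2*y + 1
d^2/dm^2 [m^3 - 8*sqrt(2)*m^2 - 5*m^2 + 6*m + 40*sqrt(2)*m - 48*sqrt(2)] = 6*m - 16*sqrt(2) - 10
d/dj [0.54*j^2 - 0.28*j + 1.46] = 1.08*j - 0.28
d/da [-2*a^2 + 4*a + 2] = 4 - 4*a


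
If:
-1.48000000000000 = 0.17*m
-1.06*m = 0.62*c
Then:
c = 14.88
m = -8.71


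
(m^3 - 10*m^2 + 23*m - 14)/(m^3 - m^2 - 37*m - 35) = (m^2 - 3*m + 2)/(m^2 + 6*m + 5)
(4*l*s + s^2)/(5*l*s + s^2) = (4*l + s)/(5*l + s)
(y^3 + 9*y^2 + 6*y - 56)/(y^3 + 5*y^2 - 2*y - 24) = (y + 7)/(y + 3)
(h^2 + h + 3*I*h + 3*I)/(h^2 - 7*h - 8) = (h + 3*I)/(h - 8)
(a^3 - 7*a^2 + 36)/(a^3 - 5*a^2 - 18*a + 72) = (a + 2)/(a + 4)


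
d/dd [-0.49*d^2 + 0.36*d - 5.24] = 0.36 - 0.98*d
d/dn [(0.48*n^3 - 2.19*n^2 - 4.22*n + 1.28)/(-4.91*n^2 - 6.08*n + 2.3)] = (-2.3568*n^4 - 5.8368*n^3 - 4.093*n^2 + 2.4956*n - 1.9236)/(24.1081*n^4 + 59.7056*n^3 + 14.3804*n^2 - 27.968*n + 5.29)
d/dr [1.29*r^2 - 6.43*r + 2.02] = 2.58*r - 6.43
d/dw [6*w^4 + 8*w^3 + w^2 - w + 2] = 24*w^3 + 24*w^2 + 2*w - 1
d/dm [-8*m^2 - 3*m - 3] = -16*m - 3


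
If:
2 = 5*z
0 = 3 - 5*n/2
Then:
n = 6/5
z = 2/5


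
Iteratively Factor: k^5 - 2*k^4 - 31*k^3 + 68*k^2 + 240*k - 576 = (k - 3)*(k^4 + k^3 - 28*k^2 - 16*k + 192) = (k - 3)*(k + 4)*(k^3 - 3*k^2 - 16*k + 48) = (k - 3)^2*(k + 4)*(k^2 - 16) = (k - 4)*(k - 3)^2*(k + 4)*(k + 4)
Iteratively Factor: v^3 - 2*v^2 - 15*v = (v)*(v^2 - 2*v - 15) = v*(v + 3)*(v - 5)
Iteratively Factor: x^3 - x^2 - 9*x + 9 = (x - 1)*(x^2 - 9) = (x - 3)*(x - 1)*(x + 3)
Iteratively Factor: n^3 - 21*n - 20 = (n - 5)*(n^2 + 5*n + 4) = (n - 5)*(n + 4)*(n + 1)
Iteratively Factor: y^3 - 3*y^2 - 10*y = (y - 5)*(y^2 + 2*y) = y*(y - 5)*(y + 2)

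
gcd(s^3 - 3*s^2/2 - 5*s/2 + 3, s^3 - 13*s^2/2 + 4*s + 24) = s + 3/2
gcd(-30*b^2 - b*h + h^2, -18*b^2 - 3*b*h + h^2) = 6*b - h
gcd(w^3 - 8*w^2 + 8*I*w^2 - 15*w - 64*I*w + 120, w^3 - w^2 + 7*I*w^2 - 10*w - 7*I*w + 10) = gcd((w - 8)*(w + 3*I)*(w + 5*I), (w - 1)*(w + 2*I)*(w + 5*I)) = w + 5*I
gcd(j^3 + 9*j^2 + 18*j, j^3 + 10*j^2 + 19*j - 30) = j + 6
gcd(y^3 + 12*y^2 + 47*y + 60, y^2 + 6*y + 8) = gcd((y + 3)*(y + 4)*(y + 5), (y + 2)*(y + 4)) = y + 4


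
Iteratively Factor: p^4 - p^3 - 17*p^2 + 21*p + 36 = (p - 3)*(p^3 + 2*p^2 - 11*p - 12) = (p - 3)*(p + 1)*(p^2 + p - 12) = (p - 3)^2*(p + 1)*(p + 4)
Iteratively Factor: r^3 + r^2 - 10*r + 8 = (r + 4)*(r^2 - 3*r + 2) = (r - 1)*(r + 4)*(r - 2)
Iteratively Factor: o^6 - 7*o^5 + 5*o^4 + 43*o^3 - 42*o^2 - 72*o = (o - 3)*(o^5 - 4*o^4 - 7*o^3 + 22*o^2 + 24*o) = (o - 4)*(o - 3)*(o^4 - 7*o^2 - 6*o) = (o - 4)*(o - 3)*(o + 2)*(o^3 - 2*o^2 - 3*o) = (o - 4)*(o - 3)^2*(o + 2)*(o^2 + o) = (o - 4)*(o - 3)^2*(o + 1)*(o + 2)*(o)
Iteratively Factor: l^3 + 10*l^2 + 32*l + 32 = (l + 4)*(l^2 + 6*l + 8) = (l + 2)*(l + 4)*(l + 4)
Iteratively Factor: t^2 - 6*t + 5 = (t - 5)*(t - 1)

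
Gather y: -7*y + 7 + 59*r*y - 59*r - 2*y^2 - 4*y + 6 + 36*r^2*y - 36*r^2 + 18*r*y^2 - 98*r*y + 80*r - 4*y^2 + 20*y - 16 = -36*r^2 + 21*r + y^2*(18*r - 6) + y*(36*r^2 - 39*r + 9) - 3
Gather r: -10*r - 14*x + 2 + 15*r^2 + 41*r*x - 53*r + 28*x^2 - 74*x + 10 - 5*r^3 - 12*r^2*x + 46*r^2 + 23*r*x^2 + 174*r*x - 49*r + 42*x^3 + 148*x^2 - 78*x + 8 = -5*r^3 + r^2*(61 - 12*x) + r*(23*x^2 + 215*x - 112) + 42*x^3 + 176*x^2 - 166*x + 20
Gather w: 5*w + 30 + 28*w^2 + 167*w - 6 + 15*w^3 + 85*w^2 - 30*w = 15*w^3 + 113*w^2 + 142*w + 24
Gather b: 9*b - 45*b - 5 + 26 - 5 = 16 - 36*b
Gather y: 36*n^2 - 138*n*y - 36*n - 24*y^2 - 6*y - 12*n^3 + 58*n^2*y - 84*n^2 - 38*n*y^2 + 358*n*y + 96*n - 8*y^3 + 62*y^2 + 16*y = -12*n^3 - 48*n^2 + 60*n - 8*y^3 + y^2*(38 - 38*n) + y*(58*n^2 + 220*n + 10)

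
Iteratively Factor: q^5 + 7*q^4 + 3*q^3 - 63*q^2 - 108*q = (q)*(q^4 + 7*q^3 + 3*q^2 - 63*q - 108) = q*(q + 3)*(q^3 + 4*q^2 - 9*q - 36) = q*(q + 3)^2*(q^2 + q - 12) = q*(q + 3)^2*(q + 4)*(q - 3)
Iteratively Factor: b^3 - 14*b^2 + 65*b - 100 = (b - 4)*(b^2 - 10*b + 25) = (b - 5)*(b - 4)*(b - 5)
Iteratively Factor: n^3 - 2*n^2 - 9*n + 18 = (n + 3)*(n^2 - 5*n + 6) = (n - 3)*(n + 3)*(n - 2)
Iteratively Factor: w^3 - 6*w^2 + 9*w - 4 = (w - 4)*(w^2 - 2*w + 1) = (w - 4)*(w - 1)*(w - 1)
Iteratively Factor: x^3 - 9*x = (x)*(x^2 - 9) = x*(x + 3)*(x - 3)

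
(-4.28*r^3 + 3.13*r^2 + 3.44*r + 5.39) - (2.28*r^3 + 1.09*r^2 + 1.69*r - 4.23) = -6.56*r^3 + 2.04*r^2 + 1.75*r + 9.62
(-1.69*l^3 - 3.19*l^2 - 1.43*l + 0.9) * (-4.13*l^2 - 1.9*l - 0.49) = 6.9797*l^5 + 16.3857*l^4 + 12.795*l^3 + 0.563099999999999*l^2 - 1.0093*l - 0.441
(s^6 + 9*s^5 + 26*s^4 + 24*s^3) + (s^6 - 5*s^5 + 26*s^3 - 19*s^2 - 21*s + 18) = 2*s^6 + 4*s^5 + 26*s^4 + 50*s^3 - 19*s^2 - 21*s + 18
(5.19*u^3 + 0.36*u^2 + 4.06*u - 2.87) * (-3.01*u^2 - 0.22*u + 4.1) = -15.6219*u^5 - 2.2254*u^4 + 8.9792*u^3 + 9.2215*u^2 + 17.2774*u - 11.767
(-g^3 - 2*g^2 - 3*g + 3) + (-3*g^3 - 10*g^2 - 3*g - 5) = -4*g^3 - 12*g^2 - 6*g - 2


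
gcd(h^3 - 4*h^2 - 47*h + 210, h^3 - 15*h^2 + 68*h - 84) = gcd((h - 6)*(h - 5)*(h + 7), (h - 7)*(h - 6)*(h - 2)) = h - 6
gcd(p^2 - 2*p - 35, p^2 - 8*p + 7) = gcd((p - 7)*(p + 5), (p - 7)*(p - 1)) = p - 7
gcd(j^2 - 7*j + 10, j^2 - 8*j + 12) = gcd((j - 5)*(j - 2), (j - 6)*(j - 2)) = j - 2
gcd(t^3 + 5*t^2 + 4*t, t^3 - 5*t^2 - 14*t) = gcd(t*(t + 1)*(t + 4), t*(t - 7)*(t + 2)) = t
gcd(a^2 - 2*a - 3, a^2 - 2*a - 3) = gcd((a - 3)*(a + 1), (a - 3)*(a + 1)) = a^2 - 2*a - 3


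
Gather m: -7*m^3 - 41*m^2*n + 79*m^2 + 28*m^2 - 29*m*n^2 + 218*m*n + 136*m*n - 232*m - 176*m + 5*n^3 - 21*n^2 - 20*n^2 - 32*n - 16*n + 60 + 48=-7*m^3 + m^2*(107 - 41*n) + m*(-29*n^2 + 354*n - 408) + 5*n^3 - 41*n^2 - 48*n + 108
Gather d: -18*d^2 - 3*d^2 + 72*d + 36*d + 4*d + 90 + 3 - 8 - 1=-21*d^2 + 112*d + 84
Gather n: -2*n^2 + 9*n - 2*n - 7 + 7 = -2*n^2 + 7*n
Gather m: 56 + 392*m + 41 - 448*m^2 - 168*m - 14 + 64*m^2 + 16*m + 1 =-384*m^2 + 240*m + 84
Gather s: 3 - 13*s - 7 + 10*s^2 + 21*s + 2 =10*s^2 + 8*s - 2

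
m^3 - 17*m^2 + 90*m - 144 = (m - 8)*(m - 6)*(m - 3)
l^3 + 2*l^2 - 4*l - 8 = (l - 2)*(l + 2)^2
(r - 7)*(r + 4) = r^2 - 3*r - 28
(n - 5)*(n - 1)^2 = n^3 - 7*n^2 + 11*n - 5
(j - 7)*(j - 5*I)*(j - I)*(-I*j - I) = -I*j^4 - 6*j^3 + 6*I*j^3 + 36*j^2 + 12*I*j^2 + 42*j - 30*I*j - 35*I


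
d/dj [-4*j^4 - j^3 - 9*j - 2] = -16*j^3 - 3*j^2 - 9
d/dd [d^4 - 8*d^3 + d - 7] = 4*d^3 - 24*d^2 + 1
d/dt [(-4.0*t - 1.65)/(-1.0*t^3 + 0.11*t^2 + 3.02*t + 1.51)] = (-8.0*t^3 - 4.51*t^2 + 0.363*t - 1.057)/(1.0*t^6 - 0.22*t^5 - 6.0279*t^4 - 2.3556*t^3 + 9.4526*t^2 + 9.1204*t + 2.2801)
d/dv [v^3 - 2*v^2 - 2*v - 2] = 3*v^2 - 4*v - 2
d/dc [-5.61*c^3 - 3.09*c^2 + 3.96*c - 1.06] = -16.83*c^2 - 6.18*c + 3.96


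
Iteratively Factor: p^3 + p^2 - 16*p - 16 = (p + 1)*(p^2 - 16) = (p - 4)*(p + 1)*(p + 4)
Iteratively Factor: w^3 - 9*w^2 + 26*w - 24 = (w - 4)*(w^2 - 5*w + 6) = (w - 4)*(w - 2)*(w - 3)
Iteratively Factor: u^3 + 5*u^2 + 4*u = (u + 4)*(u^2 + u) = u*(u + 4)*(u + 1)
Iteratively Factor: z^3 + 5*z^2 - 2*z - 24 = (z + 4)*(z^2 + z - 6) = (z - 2)*(z + 4)*(z + 3)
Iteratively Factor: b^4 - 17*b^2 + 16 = (b + 1)*(b^3 - b^2 - 16*b + 16) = (b + 1)*(b + 4)*(b^2 - 5*b + 4) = (b - 1)*(b + 1)*(b + 4)*(b - 4)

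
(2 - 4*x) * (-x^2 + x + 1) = 4*x^3 - 6*x^2 - 2*x + 2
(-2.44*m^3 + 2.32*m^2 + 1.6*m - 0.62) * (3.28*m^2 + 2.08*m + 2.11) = -8.0032*m^5 + 2.5344*m^4 + 4.9252*m^3 + 6.1896*m^2 + 2.0864*m - 1.3082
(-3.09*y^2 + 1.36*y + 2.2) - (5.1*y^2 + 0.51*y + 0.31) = -8.19*y^2 + 0.85*y + 1.89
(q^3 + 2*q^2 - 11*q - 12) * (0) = 0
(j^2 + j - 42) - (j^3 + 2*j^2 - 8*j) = -j^3 - j^2 + 9*j - 42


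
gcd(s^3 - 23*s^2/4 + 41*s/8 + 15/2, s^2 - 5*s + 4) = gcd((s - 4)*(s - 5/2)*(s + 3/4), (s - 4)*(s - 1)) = s - 4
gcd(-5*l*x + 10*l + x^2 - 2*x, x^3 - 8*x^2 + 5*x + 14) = x - 2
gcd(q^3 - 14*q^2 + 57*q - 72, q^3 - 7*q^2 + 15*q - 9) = q^2 - 6*q + 9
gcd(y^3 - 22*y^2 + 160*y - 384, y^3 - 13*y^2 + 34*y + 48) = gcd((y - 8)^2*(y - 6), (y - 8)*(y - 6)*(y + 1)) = y^2 - 14*y + 48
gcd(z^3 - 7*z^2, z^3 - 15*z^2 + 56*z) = z^2 - 7*z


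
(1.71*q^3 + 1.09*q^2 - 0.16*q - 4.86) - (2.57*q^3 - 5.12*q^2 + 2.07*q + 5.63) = -0.86*q^3 + 6.21*q^2 - 2.23*q - 10.49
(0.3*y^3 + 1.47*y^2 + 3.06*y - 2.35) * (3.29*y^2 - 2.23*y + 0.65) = 0.987*y^5 + 4.1673*y^4 + 6.9843*y^3 - 13.5998*y^2 + 7.2295*y - 1.5275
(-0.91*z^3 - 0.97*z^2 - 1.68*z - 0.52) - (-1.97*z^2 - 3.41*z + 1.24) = -0.91*z^3 + 1.0*z^2 + 1.73*z - 1.76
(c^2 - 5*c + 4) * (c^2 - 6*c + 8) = c^4 - 11*c^3 + 42*c^2 - 64*c + 32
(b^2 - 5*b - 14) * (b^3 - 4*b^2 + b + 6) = b^5 - 9*b^4 + 7*b^3 + 57*b^2 - 44*b - 84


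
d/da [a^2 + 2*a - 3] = 2*a + 2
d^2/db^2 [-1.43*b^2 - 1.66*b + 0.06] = -2.86000000000000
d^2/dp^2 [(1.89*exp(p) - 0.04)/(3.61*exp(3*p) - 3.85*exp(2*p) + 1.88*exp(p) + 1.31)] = (98.522676*exp(6*p) - 83.496051*exp(5*p) - 17.178343*exp(4*p) - 105.428711*exp(3*p) + 59.764326*exp(2*p) - 5.603028*exp(p) + 3.341941)*exp(p)/(47.045881*exp(9*p) - 150.520755*exp(8*p) + 234.028719*exp(7*p) - 162.625552*exp(6*p) + 12.634242*exp(5*p) + 70.774353*exp(4*p) - 31.660645*exp(3*p) - 5.93076300000001*exp(2*p) + 9.678804*exp(p) + 2.248091)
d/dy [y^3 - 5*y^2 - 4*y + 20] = 3*y^2 - 10*y - 4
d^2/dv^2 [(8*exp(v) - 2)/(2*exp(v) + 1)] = (12 - 24*exp(v))*exp(v)/(8*exp(3*v) + 12*exp(2*v) + 6*exp(v) + 1)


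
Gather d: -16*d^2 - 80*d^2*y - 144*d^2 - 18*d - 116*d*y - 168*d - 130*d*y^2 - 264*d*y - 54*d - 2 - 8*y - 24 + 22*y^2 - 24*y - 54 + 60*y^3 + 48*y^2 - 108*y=d^2*(-80*y - 160) + d*(-130*y^2 - 380*y - 240) + 60*y^3 + 70*y^2 - 140*y - 80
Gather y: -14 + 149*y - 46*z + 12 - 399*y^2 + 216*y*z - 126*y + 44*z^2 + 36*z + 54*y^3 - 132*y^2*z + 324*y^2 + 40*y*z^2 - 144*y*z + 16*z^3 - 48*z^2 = 54*y^3 + y^2*(-132*z - 75) + y*(40*z^2 + 72*z + 23) + 16*z^3 - 4*z^2 - 10*z - 2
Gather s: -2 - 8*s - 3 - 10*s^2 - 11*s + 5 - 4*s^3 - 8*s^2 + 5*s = -4*s^3 - 18*s^2 - 14*s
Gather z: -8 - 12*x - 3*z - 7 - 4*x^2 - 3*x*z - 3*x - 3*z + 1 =-4*x^2 - 15*x + z*(-3*x - 6) - 14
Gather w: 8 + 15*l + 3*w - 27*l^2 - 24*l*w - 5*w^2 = -27*l^2 + 15*l - 5*w^2 + w*(3 - 24*l) + 8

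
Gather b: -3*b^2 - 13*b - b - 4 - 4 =-3*b^2 - 14*b - 8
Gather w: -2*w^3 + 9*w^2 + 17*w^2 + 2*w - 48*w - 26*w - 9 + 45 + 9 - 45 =-2*w^3 + 26*w^2 - 72*w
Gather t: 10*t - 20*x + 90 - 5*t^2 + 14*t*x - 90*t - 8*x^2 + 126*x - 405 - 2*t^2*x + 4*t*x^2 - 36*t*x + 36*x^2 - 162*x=t^2*(-2*x - 5) + t*(4*x^2 - 22*x - 80) + 28*x^2 - 56*x - 315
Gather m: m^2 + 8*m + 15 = m^2 + 8*m + 15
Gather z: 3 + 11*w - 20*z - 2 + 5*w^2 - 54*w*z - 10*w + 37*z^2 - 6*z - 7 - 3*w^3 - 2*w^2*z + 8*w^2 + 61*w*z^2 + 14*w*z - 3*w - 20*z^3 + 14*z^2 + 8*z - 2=-3*w^3 + 13*w^2 - 2*w - 20*z^3 + z^2*(61*w + 51) + z*(-2*w^2 - 40*w - 18) - 8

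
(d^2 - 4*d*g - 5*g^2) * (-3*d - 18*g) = -3*d^3 - 6*d^2*g + 87*d*g^2 + 90*g^3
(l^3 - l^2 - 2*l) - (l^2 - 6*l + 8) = l^3 - 2*l^2 + 4*l - 8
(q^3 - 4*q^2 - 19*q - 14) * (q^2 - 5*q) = q^5 - 9*q^4 + q^3 + 81*q^2 + 70*q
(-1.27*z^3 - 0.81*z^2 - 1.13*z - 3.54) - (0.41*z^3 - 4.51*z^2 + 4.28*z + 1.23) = -1.68*z^3 + 3.7*z^2 - 5.41*z - 4.77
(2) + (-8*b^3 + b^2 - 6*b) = -8*b^3 + b^2 - 6*b + 2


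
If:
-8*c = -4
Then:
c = 1/2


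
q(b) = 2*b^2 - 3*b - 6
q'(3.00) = 9.00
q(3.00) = 3.00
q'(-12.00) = -51.00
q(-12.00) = 318.00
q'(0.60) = -0.60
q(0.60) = -7.08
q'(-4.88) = -22.52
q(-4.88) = 56.27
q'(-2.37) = -12.48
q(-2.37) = 12.34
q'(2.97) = 8.88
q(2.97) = 2.73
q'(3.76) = 12.04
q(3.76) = 11.00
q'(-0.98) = -6.92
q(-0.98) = -1.14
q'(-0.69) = -5.76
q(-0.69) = -2.98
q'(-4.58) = -21.32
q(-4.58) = 49.69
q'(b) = 4*b - 3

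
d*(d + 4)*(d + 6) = d^3 + 10*d^2 + 24*d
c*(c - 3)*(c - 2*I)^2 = c^4 - 3*c^3 - 4*I*c^3 - 4*c^2 + 12*I*c^2 + 12*c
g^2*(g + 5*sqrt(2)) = g^3 + 5*sqrt(2)*g^2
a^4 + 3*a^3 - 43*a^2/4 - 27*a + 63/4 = (a - 3)*(a - 1/2)*(a + 3)*(a + 7/2)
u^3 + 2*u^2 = u^2*(u + 2)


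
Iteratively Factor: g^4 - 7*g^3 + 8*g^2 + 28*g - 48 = (g - 2)*(g^3 - 5*g^2 - 2*g + 24) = (g - 4)*(g - 2)*(g^2 - g - 6) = (g - 4)*(g - 2)*(g + 2)*(g - 3)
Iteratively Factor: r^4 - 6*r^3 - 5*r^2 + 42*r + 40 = (r - 5)*(r^3 - r^2 - 10*r - 8) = (r - 5)*(r + 1)*(r^2 - 2*r - 8) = (r - 5)*(r - 4)*(r + 1)*(r + 2)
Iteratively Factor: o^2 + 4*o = (o + 4)*(o)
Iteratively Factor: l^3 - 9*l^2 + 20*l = (l - 4)*(l^2 - 5*l) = (l - 5)*(l - 4)*(l)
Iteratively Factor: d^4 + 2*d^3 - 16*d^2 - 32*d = (d + 4)*(d^3 - 2*d^2 - 8*d) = (d + 2)*(d + 4)*(d^2 - 4*d) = d*(d + 2)*(d + 4)*(d - 4)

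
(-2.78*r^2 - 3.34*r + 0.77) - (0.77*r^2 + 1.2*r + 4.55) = -3.55*r^2 - 4.54*r - 3.78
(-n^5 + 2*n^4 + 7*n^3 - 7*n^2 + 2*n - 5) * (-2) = 2*n^5 - 4*n^4 - 14*n^3 + 14*n^2 - 4*n + 10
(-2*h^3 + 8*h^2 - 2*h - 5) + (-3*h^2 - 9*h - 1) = -2*h^3 + 5*h^2 - 11*h - 6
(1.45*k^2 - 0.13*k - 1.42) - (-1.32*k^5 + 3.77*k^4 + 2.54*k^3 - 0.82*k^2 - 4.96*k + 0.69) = 1.32*k^5 - 3.77*k^4 - 2.54*k^3 + 2.27*k^2 + 4.83*k - 2.11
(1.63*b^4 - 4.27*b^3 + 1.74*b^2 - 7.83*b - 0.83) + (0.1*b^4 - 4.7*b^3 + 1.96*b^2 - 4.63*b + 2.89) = 1.73*b^4 - 8.97*b^3 + 3.7*b^2 - 12.46*b + 2.06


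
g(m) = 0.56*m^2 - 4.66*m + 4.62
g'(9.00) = 5.42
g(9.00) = 8.04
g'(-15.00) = -21.46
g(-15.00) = 200.52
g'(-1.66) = -6.52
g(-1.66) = 13.90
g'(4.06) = -0.11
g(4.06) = -5.07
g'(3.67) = -0.55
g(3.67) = -4.94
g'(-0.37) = -5.07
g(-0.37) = 6.42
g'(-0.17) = -4.85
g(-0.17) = 5.43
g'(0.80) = -3.76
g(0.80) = 1.25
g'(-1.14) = -5.94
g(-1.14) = 10.66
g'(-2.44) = -7.39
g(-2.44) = 19.32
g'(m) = 1.12*m - 4.66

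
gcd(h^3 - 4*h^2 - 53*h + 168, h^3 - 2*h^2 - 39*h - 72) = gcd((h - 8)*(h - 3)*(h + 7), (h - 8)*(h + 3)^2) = h - 8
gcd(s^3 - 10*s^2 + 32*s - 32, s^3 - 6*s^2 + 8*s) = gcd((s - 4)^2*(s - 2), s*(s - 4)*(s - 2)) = s^2 - 6*s + 8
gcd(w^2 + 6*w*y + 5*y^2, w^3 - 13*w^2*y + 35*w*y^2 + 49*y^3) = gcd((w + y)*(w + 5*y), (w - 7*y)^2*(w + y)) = w + y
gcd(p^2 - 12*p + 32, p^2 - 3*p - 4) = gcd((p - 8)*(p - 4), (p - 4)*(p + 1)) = p - 4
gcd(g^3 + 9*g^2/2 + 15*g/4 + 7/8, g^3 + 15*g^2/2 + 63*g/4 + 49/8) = g^2 + 4*g + 7/4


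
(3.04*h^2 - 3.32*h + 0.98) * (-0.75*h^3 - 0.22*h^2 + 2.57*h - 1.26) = -2.28*h^5 + 1.8212*h^4 + 7.8082*h^3 - 12.5784*h^2 + 6.7018*h - 1.2348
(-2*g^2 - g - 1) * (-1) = 2*g^2 + g + 1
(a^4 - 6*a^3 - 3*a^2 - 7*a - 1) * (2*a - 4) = 2*a^5 - 16*a^4 + 18*a^3 - 2*a^2 + 26*a + 4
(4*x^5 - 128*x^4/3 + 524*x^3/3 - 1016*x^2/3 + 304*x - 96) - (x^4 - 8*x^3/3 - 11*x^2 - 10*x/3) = 4*x^5 - 131*x^4/3 + 532*x^3/3 - 983*x^2/3 + 922*x/3 - 96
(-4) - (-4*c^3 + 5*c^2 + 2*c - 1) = 4*c^3 - 5*c^2 - 2*c - 3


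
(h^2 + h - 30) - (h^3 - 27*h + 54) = -h^3 + h^2 + 28*h - 84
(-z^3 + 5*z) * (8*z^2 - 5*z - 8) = -8*z^5 + 5*z^4 + 48*z^3 - 25*z^2 - 40*z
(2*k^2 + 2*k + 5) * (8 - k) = -2*k^3 + 14*k^2 + 11*k + 40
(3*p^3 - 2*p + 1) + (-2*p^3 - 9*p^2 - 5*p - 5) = p^3 - 9*p^2 - 7*p - 4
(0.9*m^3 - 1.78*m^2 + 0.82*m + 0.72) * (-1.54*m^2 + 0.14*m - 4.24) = -1.386*m^5 + 2.8672*m^4 - 5.328*m^3 + 6.5532*m^2 - 3.376*m - 3.0528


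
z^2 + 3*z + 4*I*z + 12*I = (z + 3)*(z + 4*I)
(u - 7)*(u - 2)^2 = u^3 - 11*u^2 + 32*u - 28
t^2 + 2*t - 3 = (t - 1)*(t + 3)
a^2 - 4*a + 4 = (a - 2)^2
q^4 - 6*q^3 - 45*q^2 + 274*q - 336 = (q - 8)*(q - 3)*(q - 2)*(q + 7)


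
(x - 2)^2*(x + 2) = x^3 - 2*x^2 - 4*x + 8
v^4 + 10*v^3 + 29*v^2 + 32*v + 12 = (v + 1)^2*(v + 2)*(v + 6)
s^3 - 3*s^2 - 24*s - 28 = (s - 7)*(s + 2)^2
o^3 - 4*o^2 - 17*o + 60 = (o - 5)*(o - 3)*(o + 4)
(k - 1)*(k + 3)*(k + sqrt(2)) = k^3 + sqrt(2)*k^2 + 2*k^2 - 3*k + 2*sqrt(2)*k - 3*sqrt(2)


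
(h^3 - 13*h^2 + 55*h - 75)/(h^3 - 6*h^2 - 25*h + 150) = (h^2 - 8*h + 15)/(h^2 - h - 30)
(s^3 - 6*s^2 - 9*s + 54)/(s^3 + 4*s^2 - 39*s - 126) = (s - 3)/(s + 7)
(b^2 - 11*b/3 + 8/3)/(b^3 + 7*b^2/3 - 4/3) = (3*b^2 - 11*b + 8)/(3*b^3 + 7*b^2 - 4)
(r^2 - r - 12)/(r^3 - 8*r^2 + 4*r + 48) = (r + 3)/(r^2 - 4*r - 12)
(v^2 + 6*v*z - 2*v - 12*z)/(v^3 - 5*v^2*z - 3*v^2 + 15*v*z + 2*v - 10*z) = (-v - 6*z)/(-v^2 + 5*v*z + v - 5*z)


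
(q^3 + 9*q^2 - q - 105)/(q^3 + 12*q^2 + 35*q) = (q - 3)/q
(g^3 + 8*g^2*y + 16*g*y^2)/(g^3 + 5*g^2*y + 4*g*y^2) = (g + 4*y)/(g + y)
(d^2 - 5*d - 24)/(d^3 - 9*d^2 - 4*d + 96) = 1/(d - 4)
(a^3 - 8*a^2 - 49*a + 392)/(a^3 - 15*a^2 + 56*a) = (a + 7)/a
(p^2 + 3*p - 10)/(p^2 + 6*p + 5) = (p - 2)/(p + 1)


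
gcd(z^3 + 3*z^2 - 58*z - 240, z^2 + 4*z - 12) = z + 6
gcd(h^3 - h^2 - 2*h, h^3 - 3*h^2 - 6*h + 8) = 1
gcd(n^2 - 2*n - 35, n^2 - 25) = n + 5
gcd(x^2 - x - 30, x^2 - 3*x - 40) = x + 5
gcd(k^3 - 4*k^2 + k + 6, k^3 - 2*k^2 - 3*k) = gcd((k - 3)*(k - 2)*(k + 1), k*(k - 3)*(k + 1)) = k^2 - 2*k - 3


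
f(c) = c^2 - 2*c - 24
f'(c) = 2*c - 2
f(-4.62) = 6.58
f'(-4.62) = -11.24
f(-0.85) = -21.58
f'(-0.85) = -3.70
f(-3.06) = -8.52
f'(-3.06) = -8.12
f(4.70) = -11.31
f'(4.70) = 7.40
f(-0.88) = -21.47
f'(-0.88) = -3.76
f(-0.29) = -23.34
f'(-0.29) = -2.58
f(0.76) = -24.94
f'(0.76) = -0.48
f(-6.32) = 28.58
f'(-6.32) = -14.64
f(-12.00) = 144.00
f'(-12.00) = -26.00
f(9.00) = 39.00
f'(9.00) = 16.00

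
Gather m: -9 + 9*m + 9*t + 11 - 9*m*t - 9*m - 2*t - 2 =-9*m*t + 7*t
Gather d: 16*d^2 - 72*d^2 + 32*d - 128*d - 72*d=-56*d^2 - 168*d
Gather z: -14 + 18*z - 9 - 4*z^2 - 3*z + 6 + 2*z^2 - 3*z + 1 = -2*z^2 + 12*z - 16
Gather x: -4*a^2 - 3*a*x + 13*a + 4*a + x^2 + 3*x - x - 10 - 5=-4*a^2 + 17*a + x^2 + x*(2 - 3*a) - 15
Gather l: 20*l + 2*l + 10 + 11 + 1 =22*l + 22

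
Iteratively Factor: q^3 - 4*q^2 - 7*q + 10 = (q - 1)*(q^2 - 3*q - 10) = (q - 5)*(q - 1)*(q + 2)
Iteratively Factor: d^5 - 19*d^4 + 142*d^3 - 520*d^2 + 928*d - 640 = (d - 5)*(d^4 - 14*d^3 + 72*d^2 - 160*d + 128) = (d - 5)*(d - 4)*(d^3 - 10*d^2 + 32*d - 32) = (d - 5)*(d - 4)*(d - 2)*(d^2 - 8*d + 16) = (d - 5)*(d - 4)^2*(d - 2)*(d - 4)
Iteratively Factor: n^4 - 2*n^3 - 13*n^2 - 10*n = (n)*(n^3 - 2*n^2 - 13*n - 10) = n*(n + 1)*(n^2 - 3*n - 10) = n*(n + 1)*(n + 2)*(n - 5)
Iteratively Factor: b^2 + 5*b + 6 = (b + 2)*(b + 3)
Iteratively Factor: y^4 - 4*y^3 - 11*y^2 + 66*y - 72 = (y - 3)*(y^3 - y^2 - 14*y + 24) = (y - 3)*(y + 4)*(y^2 - 5*y + 6) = (y - 3)^2*(y + 4)*(y - 2)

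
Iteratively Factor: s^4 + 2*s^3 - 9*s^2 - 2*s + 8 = (s + 4)*(s^3 - 2*s^2 - s + 2) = (s - 1)*(s + 4)*(s^2 - s - 2) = (s - 2)*(s - 1)*(s + 4)*(s + 1)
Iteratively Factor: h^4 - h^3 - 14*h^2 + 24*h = (h - 3)*(h^3 + 2*h^2 - 8*h) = (h - 3)*(h + 4)*(h^2 - 2*h) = h*(h - 3)*(h + 4)*(h - 2)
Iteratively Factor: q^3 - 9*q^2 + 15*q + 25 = (q - 5)*(q^2 - 4*q - 5) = (q - 5)*(q + 1)*(q - 5)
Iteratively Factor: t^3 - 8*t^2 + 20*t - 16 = (t - 2)*(t^2 - 6*t + 8) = (t - 2)^2*(t - 4)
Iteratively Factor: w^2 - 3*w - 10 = (w + 2)*(w - 5)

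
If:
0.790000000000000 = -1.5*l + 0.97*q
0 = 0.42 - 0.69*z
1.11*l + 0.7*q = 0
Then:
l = -0.26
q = 0.41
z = 0.61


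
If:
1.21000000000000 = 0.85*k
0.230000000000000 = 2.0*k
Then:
No Solution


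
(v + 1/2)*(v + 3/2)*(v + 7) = v^3 + 9*v^2 + 59*v/4 + 21/4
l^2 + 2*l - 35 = (l - 5)*(l + 7)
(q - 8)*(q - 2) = q^2 - 10*q + 16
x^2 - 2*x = x*(x - 2)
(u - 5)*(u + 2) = u^2 - 3*u - 10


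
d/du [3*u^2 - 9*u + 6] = 6*u - 9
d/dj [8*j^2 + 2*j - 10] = 16*j + 2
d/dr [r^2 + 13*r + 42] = 2*r + 13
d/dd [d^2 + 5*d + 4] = 2*d + 5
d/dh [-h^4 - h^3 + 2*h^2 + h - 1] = -4*h^3 - 3*h^2 + 4*h + 1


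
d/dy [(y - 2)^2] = 2*y - 4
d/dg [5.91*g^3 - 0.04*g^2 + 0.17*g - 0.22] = 17.73*g^2 - 0.08*g + 0.17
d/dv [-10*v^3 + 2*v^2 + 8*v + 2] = -30*v^2 + 4*v + 8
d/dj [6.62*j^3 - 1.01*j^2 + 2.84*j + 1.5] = 19.86*j^2 - 2.02*j + 2.84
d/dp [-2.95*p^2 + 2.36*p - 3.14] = 2.36 - 5.9*p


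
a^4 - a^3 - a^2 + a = a*(a - 1)^2*(a + 1)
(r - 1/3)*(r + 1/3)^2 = r^3 + r^2/3 - r/9 - 1/27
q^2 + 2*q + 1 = (q + 1)^2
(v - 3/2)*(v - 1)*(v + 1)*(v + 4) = v^4 + 5*v^3/2 - 7*v^2 - 5*v/2 + 6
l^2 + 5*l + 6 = (l + 2)*(l + 3)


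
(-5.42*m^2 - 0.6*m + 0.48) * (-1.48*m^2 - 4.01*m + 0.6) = 8.0216*m^4 + 22.6222*m^3 - 1.5564*m^2 - 2.2848*m + 0.288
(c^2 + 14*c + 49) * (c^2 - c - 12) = c^4 + 13*c^3 + 23*c^2 - 217*c - 588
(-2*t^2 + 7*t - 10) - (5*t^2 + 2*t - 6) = -7*t^2 + 5*t - 4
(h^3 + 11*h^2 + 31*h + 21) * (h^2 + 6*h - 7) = h^5 + 17*h^4 + 90*h^3 + 130*h^2 - 91*h - 147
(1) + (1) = 2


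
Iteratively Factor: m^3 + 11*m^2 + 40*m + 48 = (m + 4)*(m^2 + 7*m + 12) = (m + 3)*(m + 4)*(m + 4)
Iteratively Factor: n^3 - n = (n - 1)*(n^2 + n) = n*(n - 1)*(n + 1)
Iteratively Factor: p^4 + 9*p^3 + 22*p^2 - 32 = (p - 1)*(p^3 + 10*p^2 + 32*p + 32) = (p - 1)*(p + 4)*(p^2 + 6*p + 8) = (p - 1)*(p + 2)*(p + 4)*(p + 4)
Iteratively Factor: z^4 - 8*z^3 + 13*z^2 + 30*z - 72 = (z + 2)*(z^3 - 10*z^2 + 33*z - 36) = (z - 4)*(z + 2)*(z^2 - 6*z + 9) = (z - 4)*(z - 3)*(z + 2)*(z - 3)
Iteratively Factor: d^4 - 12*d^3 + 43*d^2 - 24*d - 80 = (d - 4)*(d^3 - 8*d^2 + 11*d + 20) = (d - 4)^2*(d^2 - 4*d - 5) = (d - 4)^2*(d + 1)*(d - 5)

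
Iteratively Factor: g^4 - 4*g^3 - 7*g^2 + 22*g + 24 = (g - 4)*(g^3 - 7*g - 6) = (g - 4)*(g + 1)*(g^2 - g - 6) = (g - 4)*(g - 3)*(g + 1)*(g + 2)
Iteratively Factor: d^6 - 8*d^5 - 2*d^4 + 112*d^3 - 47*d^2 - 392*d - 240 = (d + 3)*(d^5 - 11*d^4 + 31*d^3 + 19*d^2 - 104*d - 80) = (d - 4)*(d + 3)*(d^4 - 7*d^3 + 3*d^2 + 31*d + 20) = (d - 4)*(d + 1)*(d + 3)*(d^3 - 8*d^2 + 11*d + 20) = (d - 4)*(d + 1)^2*(d + 3)*(d^2 - 9*d + 20) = (d - 5)*(d - 4)*(d + 1)^2*(d + 3)*(d - 4)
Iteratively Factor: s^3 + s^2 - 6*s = (s - 2)*(s^2 + 3*s) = s*(s - 2)*(s + 3)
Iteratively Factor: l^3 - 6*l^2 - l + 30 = (l + 2)*(l^2 - 8*l + 15) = (l - 5)*(l + 2)*(l - 3)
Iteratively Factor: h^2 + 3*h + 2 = (h + 1)*(h + 2)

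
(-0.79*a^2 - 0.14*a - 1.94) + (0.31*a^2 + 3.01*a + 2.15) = -0.48*a^2 + 2.87*a + 0.21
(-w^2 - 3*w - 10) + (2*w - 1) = -w^2 - w - 11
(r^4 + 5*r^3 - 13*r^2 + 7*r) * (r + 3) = r^5 + 8*r^4 + 2*r^3 - 32*r^2 + 21*r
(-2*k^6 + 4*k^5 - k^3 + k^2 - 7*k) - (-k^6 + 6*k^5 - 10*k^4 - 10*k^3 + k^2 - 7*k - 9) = -k^6 - 2*k^5 + 10*k^4 + 9*k^3 + 9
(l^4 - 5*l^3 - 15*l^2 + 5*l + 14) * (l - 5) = l^5 - 10*l^4 + 10*l^3 + 80*l^2 - 11*l - 70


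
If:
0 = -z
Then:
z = 0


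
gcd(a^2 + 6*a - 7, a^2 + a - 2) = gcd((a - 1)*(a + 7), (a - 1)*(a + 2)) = a - 1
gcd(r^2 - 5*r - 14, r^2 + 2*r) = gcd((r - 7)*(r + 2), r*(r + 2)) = r + 2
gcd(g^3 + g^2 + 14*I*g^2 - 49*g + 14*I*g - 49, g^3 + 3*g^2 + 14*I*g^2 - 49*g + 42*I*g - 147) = g^2 + 14*I*g - 49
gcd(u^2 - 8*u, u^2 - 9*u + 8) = u - 8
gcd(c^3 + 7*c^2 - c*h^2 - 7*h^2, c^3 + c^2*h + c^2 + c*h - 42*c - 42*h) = c^2 + c*h + 7*c + 7*h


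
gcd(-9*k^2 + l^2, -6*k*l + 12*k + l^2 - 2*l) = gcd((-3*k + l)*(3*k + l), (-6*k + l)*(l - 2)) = 1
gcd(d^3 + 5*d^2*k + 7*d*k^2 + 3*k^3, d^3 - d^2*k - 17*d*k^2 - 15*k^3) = d^2 + 4*d*k + 3*k^2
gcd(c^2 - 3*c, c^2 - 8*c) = c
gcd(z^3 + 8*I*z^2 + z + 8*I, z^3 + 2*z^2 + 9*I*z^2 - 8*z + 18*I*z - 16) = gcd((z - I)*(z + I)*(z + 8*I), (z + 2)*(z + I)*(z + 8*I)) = z^2 + 9*I*z - 8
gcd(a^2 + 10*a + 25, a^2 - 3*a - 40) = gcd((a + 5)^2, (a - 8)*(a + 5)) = a + 5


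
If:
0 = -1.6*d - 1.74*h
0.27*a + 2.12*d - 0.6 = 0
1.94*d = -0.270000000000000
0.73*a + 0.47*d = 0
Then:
No Solution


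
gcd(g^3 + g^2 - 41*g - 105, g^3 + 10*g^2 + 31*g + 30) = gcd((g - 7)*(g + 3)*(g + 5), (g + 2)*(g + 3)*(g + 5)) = g^2 + 8*g + 15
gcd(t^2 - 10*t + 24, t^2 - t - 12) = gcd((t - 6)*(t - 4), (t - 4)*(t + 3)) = t - 4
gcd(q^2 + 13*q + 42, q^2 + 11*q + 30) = q + 6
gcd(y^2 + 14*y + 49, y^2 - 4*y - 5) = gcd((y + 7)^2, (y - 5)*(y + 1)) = 1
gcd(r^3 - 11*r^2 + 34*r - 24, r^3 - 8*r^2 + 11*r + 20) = r - 4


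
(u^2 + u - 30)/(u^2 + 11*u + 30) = (u - 5)/(u + 5)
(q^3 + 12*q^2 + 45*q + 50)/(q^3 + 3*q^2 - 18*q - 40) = (q + 5)/(q - 4)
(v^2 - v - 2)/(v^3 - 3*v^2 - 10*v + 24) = (v + 1)/(v^2 - v - 12)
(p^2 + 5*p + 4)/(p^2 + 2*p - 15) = (p^2 + 5*p + 4)/(p^2 + 2*p - 15)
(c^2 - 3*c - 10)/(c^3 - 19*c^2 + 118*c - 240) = (c + 2)/(c^2 - 14*c + 48)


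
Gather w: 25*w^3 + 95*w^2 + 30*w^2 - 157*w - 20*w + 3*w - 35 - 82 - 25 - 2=25*w^3 + 125*w^2 - 174*w - 144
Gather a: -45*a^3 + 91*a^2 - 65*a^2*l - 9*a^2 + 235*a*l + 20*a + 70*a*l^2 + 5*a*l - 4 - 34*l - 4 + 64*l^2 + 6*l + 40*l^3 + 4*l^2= -45*a^3 + a^2*(82 - 65*l) + a*(70*l^2 + 240*l + 20) + 40*l^3 + 68*l^2 - 28*l - 8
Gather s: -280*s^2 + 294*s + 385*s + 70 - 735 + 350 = -280*s^2 + 679*s - 315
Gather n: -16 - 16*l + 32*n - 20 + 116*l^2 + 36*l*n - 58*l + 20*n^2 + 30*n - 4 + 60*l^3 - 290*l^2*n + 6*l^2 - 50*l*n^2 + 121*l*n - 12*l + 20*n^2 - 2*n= 60*l^3 + 122*l^2 - 86*l + n^2*(40 - 50*l) + n*(-290*l^2 + 157*l + 60) - 40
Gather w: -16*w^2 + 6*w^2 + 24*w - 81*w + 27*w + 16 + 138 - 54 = -10*w^2 - 30*w + 100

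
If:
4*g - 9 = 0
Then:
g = 9/4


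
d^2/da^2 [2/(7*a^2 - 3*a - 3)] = 4*(49*a^2 - 21*a - (14*a - 3)^2 - 21)/(-7*a^2 + 3*a + 3)^3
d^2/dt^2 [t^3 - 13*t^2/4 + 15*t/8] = 6*t - 13/2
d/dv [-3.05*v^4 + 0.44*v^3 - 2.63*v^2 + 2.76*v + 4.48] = -12.2*v^3 + 1.32*v^2 - 5.26*v + 2.76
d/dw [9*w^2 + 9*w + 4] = 18*w + 9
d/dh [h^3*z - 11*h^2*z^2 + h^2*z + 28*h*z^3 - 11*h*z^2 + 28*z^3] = z*(3*h^2 - 22*h*z + 2*h + 28*z^2 - 11*z)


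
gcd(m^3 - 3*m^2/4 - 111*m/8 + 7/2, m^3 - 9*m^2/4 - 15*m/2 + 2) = m^2 - 17*m/4 + 1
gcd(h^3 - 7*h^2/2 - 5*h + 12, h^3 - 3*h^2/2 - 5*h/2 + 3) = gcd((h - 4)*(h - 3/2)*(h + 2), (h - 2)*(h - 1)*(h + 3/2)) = 1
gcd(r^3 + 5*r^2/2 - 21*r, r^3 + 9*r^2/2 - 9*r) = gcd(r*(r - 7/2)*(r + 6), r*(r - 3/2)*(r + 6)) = r^2 + 6*r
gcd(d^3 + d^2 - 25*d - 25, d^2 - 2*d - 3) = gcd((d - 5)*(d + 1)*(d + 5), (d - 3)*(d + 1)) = d + 1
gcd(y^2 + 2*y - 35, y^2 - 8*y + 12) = 1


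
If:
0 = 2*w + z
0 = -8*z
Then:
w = 0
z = 0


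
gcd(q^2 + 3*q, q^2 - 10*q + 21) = 1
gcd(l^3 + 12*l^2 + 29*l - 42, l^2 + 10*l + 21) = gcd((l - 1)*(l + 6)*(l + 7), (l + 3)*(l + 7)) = l + 7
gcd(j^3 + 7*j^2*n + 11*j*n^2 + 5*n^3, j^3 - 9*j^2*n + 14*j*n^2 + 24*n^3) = j + n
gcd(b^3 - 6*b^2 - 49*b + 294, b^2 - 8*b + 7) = b - 7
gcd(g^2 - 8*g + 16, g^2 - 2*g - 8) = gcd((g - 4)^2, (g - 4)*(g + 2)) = g - 4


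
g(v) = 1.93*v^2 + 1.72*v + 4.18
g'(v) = 3.86*v + 1.72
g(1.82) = 13.70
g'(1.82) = 8.75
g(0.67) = 6.20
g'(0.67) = 4.31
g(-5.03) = 44.36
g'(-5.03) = -17.70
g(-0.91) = 4.21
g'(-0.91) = -1.79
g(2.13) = 16.60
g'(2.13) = 9.94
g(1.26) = 9.41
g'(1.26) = 6.58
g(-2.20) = 9.74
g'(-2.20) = -6.77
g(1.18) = 8.90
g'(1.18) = 6.27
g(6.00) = 83.98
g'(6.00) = 24.88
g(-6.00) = 63.34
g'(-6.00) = -21.44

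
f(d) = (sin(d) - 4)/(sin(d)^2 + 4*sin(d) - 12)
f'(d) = (-2*sin(d)*cos(d) - 4*cos(d))*(sin(d) - 4)/(sin(d)^2 + 4*sin(d) - 12)^2 + cos(d)/(sin(d)^2 + 4*sin(d) - 12) = (8*sin(d) + cos(d)^2 + 3)*cos(d)/(sin(d)^2 + 4*sin(d) - 12)^2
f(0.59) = 0.36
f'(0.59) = 0.08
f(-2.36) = 0.33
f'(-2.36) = 0.01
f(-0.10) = 0.33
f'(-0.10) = 0.02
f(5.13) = 0.33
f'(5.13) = -0.01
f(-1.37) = 0.33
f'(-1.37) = -0.00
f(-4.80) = 0.43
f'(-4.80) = 0.02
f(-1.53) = 0.33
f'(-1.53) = -0.00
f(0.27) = 0.34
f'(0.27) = 0.05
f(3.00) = 0.34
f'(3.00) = -0.04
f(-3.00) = 0.33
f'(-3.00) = -0.02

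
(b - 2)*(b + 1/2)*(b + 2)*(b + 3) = b^4 + 7*b^3/2 - 5*b^2/2 - 14*b - 6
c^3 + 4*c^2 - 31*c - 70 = (c - 5)*(c + 2)*(c + 7)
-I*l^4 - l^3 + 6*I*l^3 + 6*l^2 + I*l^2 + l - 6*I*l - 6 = (l - 6)*(l + 1)*(l - I)*(-I*l + I)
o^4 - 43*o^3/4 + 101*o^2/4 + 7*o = o*(o - 7)*(o - 4)*(o + 1/4)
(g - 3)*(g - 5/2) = g^2 - 11*g/2 + 15/2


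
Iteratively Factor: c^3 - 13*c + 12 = (c + 4)*(c^2 - 4*c + 3) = (c - 3)*(c + 4)*(c - 1)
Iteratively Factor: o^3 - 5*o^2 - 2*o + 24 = (o - 3)*(o^2 - 2*o - 8) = (o - 4)*(o - 3)*(o + 2)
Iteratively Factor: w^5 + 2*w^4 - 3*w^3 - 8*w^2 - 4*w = (w - 2)*(w^4 + 4*w^3 + 5*w^2 + 2*w) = (w - 2)*(w + 1)*(w^3 + 3*w^2 + 2*w) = w*(w - 2)*(w + 1)*(w^2 + 3*w + 2) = w*(w - 2)*(w + 1)^2*(w + 2)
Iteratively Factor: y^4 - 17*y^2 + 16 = (y - 1)*(y^3 + y^2 - 16*y - 16) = (y - 1)*(y + 1)*(y^2 - 16) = (y - 1)*(y + 1)*(y + 4)*(y - 4)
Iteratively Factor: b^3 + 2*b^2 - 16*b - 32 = (b - 4)*(b^2 + 6*b + 8) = (b - 4)*(b + 4)*(b + 2)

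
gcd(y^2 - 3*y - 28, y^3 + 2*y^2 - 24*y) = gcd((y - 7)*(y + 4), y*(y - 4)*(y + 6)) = 1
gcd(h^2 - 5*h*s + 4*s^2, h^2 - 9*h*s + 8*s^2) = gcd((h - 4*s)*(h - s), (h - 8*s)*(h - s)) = -h + s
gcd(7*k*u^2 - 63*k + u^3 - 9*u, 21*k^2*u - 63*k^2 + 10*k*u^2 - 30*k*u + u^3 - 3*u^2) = 7*k*u - 21*k + u^2 - 3*u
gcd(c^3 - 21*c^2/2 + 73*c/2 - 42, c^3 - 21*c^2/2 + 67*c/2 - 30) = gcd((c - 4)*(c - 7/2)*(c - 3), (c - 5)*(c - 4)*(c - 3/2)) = c - 4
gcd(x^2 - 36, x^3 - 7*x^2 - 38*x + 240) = x + 6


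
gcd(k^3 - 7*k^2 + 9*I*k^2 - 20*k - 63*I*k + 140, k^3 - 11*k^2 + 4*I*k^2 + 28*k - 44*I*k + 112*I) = k^2 + k*(-7 + 4*I) - 28*I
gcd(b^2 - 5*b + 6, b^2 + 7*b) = 1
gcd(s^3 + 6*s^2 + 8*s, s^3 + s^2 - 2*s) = s^2 + 2*s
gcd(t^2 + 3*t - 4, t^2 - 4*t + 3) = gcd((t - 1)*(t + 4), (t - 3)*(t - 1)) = t - 1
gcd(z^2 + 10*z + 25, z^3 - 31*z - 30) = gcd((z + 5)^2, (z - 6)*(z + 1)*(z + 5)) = z + 5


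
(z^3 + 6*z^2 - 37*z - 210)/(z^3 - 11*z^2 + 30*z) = (z^2 + 12*z + 35)/(z*(z - 5))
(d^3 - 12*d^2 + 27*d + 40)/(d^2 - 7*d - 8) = d - 5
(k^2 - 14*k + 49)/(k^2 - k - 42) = (k - 7)/(k + 6)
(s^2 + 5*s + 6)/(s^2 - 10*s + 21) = (s^2 + 5*s + 6)/(s^2 - 10*s + 21)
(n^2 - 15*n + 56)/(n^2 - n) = (n^2 - 15*n + 56)/(n*(n - 1))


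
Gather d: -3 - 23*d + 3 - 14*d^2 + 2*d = -14*d^2 - 21*d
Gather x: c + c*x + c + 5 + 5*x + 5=2*c + x*(c + 5) + 10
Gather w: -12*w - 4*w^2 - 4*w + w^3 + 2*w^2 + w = w^3 - 2*w^2 - 15*w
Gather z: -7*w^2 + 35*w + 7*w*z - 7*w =-7*w^2 + 7*w*z + 28*w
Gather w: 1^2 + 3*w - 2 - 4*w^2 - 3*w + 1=-4*w^2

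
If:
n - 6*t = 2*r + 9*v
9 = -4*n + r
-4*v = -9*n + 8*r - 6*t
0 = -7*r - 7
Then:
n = -5/2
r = -1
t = 257/156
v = -15/13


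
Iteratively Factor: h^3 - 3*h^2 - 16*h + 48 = (h - 4)*(h^2 + h - 12) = (h - 4)*(h - 3)*(h + 4)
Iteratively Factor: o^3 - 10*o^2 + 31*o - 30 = (o - 5)*(o^2 - 5*o + 6) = (o - 5)*(o - 3)*(o - 2)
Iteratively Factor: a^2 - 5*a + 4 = (a - 1)*(a - 4)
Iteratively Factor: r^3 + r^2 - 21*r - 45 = (r - 5)*(r^2 + 6*r + 9) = (r - 5)*(r + 3)*(r + 3)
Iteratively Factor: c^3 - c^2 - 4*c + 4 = (c - 1)*(c^2 - 4) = (c - 1)*(c + 2)*(c - 2)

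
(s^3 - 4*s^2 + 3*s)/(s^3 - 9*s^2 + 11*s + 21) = s*(s - 1)/(s^2 - 6*s - 7)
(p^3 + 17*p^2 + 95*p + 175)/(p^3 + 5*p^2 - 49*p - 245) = (p + 5)/(p - 7)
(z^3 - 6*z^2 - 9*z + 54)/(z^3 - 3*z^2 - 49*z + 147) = (z^2 - 3*z - 18)/(z^2 - 49)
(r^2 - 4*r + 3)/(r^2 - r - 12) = (-r^2 + 4*r - 3)/(-r^2 + r + 12)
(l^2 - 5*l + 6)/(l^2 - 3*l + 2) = (l - 3)/(l - 1)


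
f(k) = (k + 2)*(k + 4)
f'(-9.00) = -12.00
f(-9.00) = 35.00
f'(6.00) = 18.00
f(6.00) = 80.00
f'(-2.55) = 0.90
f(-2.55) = -0.80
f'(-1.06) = 3.88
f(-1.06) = 2.76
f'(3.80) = 13.60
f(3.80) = 45.24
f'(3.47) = 12.94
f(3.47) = 40.86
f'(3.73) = 13.46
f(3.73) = 44.29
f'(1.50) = 9.00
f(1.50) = 19.25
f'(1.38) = 8.76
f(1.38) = 18.18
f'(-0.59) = 4.82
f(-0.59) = 4.81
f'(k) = 2*k + 6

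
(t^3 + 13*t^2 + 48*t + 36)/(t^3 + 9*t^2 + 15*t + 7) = (t^2 + 12*t + 36)/(t^2 + 8*t + 7)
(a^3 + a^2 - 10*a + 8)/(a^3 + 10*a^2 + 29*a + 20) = (a^2 - 3*a + 2)/(a^2 + 6*a + 5)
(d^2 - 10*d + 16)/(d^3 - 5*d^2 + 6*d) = (d - 8)/(d*(d - 3))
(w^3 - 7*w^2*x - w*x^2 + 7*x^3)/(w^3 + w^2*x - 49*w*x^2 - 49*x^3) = (w - x)/(w + 7*x)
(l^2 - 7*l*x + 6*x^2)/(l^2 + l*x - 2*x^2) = (l - 6*x)/(l + 2*x)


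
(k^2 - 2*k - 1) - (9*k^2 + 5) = -8*k^2 - 2*k - 6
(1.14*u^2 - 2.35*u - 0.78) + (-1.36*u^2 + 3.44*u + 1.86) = -0.22*u^2 + 1.09*u + 1.08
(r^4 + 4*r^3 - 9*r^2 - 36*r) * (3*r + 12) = 3*r^5 + 24*r^4 + 21*r^3 - 216*r^2 - 432*r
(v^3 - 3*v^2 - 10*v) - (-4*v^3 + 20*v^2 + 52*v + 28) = 5*v^3 - 23*v^2 - 62*v - 28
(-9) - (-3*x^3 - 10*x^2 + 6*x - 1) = 3*x^3 + 10*x^2 - 6*x - 8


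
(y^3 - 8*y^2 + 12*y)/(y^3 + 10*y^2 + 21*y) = (y^2 - 8*y + 12)/(y^2 + 10*y + 21)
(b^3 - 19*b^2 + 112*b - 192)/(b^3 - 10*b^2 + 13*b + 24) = (b - 8)/(b + 1)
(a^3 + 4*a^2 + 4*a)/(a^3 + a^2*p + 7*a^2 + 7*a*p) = (a^2 + 4*a + 4)/(a^2 + a*p + 7*a + 7*p)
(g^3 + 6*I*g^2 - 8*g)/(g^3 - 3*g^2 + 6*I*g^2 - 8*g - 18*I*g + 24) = g/(g - 3)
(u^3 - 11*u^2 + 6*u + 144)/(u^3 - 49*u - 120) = (u - 6)/(u + 5)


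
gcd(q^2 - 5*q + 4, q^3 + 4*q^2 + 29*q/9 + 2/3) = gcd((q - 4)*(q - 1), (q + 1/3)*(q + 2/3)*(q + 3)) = 1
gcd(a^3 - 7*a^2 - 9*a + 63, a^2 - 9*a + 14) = a - 7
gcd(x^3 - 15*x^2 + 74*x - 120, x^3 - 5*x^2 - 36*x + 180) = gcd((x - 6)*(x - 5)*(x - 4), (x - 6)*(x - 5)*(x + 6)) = x^2 - 11*x + 30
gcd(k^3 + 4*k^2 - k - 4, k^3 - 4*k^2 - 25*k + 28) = k^2 + 3*k - 4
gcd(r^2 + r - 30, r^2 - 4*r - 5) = r - 5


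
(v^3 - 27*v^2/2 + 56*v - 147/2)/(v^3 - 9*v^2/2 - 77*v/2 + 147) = (v - 3)/(v + 6)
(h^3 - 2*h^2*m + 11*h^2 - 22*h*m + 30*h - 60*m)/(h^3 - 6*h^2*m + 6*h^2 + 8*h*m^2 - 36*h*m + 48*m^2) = (h + 5)/(h - 4*m)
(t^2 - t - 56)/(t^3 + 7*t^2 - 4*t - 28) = (t - 8)/(t^2 - 4)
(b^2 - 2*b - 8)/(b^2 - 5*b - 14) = (b - 4)/(b - 7)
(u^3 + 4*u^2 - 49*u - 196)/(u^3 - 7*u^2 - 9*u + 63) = (u^2 + 11*u + 28)/(u^2 - 9)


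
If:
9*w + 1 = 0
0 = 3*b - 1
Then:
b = 1/3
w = -1/9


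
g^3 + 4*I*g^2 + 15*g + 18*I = (g - 3*I)*(g + I)*(g + 6*I)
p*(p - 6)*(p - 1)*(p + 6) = p^4 - p^3 - 36*p^2 + 36*p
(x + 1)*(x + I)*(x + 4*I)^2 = x^4 + x^3 + 9*I*x^3 - 24*x^2 + 9*I*x^2 - 24*x - 16*I*x - 16*I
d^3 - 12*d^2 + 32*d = d*(d - 8)*(d - 4)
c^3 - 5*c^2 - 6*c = c*(c - 6)*(c + 1)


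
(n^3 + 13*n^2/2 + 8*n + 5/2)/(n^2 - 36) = (2*n^3 + 13*n^2 + 16*n + 5)/(2*(n^2 - 36))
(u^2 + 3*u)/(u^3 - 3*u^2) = (u + 3)/(u*(u - 3))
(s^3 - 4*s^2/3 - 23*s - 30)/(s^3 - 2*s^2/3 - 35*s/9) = 3*(s^2 - 3*s - 18)/(s*(3*s - 7))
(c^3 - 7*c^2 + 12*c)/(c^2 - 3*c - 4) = c*(c - 3)/(c + 1)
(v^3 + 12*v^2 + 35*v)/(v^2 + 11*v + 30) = v*(v + 7)/(v + 6)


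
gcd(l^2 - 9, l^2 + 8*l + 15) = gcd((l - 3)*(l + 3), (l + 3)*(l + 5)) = l + 3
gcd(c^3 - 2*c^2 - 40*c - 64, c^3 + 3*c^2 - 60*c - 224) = c^2 - 4*c - 32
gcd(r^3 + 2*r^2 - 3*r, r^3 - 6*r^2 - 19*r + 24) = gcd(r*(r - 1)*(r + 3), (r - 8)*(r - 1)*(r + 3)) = r^2 + 2*r - 3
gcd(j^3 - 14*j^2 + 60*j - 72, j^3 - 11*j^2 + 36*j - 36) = j^2 - 8*j + 12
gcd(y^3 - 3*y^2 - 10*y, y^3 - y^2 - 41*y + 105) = y - 5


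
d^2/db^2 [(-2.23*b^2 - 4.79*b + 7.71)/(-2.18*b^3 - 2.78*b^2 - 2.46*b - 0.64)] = (21.195704*b^6 + 136.583976*b^5 - 337.270416*b^4 - 799.007688*b^3 - 709.600704*b^2 - 302.955144*b - 79.136344)/(10.360232*b^9 + 39.635016*b^8 + 85.616448*b^7 + 120.061064*b^6 + 119.884992*b^5 + 85.902024*b^4 + 43.826712*b^3 + 15.035136*b^2 + 3.022848*b + 0.262144)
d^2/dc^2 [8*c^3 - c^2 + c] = 48*c - 2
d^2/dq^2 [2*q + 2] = 0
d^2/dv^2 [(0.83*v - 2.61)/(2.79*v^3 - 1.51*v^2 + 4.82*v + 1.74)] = (38.764818*v^5 - 264.778254*v^4 + 157.392322*v^3 - 294.65073*v^2 + 203.0841*v - 148.910244)/(21.717639*v^9 - 35.261973*v^8 + 131.642523*v^7 - 84.647017*v^6 + 183.442758*v^5 + 47.054382*v^4 + 61.336772*v^3 + 107.5581*v^2 + 43.779096*v + 5.268024)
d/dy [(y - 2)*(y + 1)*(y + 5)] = 3*y^2 + 8*y - 7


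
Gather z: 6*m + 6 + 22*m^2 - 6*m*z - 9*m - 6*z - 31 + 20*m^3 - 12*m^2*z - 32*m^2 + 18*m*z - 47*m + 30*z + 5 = 20*m^3 - 10*m^2 - 50*m + z*(-12*m^2 + 12*m + 24) - 20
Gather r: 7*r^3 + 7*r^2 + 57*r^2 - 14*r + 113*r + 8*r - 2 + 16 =7*r^3 + 64*r^2 + 107*r + 14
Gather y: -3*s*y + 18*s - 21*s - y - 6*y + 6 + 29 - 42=-3*s + y*(-3*s - 7) - 7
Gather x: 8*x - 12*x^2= -12*x^2 + 8*x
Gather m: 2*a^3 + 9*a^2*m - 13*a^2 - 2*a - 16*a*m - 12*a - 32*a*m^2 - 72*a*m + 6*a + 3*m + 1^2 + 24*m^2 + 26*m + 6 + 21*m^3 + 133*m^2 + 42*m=2*a^3 - 13*a^2 - 8*a + 21*m^3 + m^2*(157 - 32*a) + m*(9*a^2 - 88*a + 71) + 7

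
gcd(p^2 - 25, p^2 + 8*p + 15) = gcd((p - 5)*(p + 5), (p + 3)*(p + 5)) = p + 5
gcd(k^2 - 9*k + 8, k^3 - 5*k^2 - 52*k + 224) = k - 8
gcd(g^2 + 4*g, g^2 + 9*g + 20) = g + 4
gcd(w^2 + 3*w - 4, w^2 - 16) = w + 4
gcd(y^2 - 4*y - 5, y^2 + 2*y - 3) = 1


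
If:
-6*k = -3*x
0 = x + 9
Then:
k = -9/2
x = -9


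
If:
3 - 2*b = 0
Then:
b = 3/2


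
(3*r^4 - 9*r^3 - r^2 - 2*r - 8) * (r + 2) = 3*r^5 - 3*r^4 - 19*r^3 - 4*r^2 - 12*r - 16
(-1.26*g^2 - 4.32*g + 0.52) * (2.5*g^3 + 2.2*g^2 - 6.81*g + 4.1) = -3.15*g^5 - 13.572*g^4 + 0.3766*g^3 + 25.3972*g^2 - 21.2532*g + 2.132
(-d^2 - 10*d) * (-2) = 2*d^2 + 20*d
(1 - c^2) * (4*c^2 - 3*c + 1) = -4*c^4 + 3*c^3 + 3*c^2 - 3*c + 1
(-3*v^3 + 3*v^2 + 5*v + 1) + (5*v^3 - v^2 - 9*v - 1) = 2*v^3 + 2*v^2 - 4*v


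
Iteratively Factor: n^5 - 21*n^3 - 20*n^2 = (n)*(n^4 - 21*n^2 - 20*n) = n*(n + 1)*(n^3 - n^2 - 20*n) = n*(n + 1)*(n + 4)*(n^2 - 5*n) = n*(n - 5)*(n + 1)*(n + 4)*(n)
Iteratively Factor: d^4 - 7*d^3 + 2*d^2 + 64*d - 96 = (d + 3)*(d^3 - 10*d^2 + 32*d - 32) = (d - 4)*(d + 3)*(d^2 - 6*d + 8) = (d - 4)^2*(d + 3)*(d - 2)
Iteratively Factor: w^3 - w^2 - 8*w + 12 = (w + 3)*(w^2 - 4*w + 4) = (w - 2)*(w + 3)*(w - 2)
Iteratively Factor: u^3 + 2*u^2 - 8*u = (u - 2)*(u^2 + 4*u) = u*(u - 2)*(u + 4)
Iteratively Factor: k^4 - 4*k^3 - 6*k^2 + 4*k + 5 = (k - 5)*(k^3 + k^2 - k - 1) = (k - 5)*(k - 1)*(k^2 + 2*k + 1) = (k - 5)*(k - 1)*(k + 1)*(k + 1)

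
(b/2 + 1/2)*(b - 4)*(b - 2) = b^3/2 - 5*b^2/2 + b + 4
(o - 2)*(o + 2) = o^2 - 4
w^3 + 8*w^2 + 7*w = w*(w + 1)*(w + 7)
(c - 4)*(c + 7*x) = c^2 + 7*c*x - 4*c - 28*x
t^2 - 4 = (t - 2)*(t + 2)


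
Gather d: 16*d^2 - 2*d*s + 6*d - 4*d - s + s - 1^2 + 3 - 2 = 16*d^2 + d*(2 - 2*s)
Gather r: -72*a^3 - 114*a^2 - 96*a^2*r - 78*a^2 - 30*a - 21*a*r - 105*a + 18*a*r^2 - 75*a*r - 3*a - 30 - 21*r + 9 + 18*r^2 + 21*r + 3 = -72*a^3 - 192*a^2 - 138*a + r^2*(18*a + 18) + r*(-96*a^2 - 96*a) - 18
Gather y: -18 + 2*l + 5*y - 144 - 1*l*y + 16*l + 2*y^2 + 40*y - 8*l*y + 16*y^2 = 18*l + 18*y^2 + y*(45 - 9*l) - 162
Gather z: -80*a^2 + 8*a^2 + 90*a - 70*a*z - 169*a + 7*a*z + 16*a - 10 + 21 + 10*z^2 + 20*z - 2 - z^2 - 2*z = -72*a^2 - 63*a + 9*z^2 + z*(18 - 63*a) + 9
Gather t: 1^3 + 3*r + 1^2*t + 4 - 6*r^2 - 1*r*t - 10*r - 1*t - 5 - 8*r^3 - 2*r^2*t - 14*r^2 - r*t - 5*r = -8*r^3 - 20*r^2 - 12*r + t*(-2*r^2 - 2*r)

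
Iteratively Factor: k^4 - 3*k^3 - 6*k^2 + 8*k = (k - 1)*(k^3 - 2*k^2 - 8*k) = k*(k - 1)*(k^2 - 2*k - 8) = k*(k - 4)*(k - 1)*(k + 2)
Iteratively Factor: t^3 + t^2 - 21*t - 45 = (t - 5)*(t^2 + 6*t + 9) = (t - 5)*(t + 3)*(t + 3)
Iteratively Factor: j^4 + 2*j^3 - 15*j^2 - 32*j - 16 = (j - 4)*(j^3 + 6*j^2 + 9*j + 4) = (j - 4)*(j + 1)*(j^2 + 5*j + 4) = (j - 4)*(j + 1)*(j + 4)*(j + 1)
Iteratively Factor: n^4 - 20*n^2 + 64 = (n - 4)*(n^3 + 4*n^2 - 4*n - 16) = (n - 4)*(n - 2)*(n^2 + 6*n + 8) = (n - 4)*(n - 2)*(n + 4)*(n + 2)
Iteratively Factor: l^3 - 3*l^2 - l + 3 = (l + 1)*(l^2 - 4*l + 3) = (l - 1)*(l + 1)*(l - 3)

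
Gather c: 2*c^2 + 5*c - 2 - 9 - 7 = 2*c^2 + 5*c - 18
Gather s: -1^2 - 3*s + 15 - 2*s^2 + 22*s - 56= -2*s^2 + 19*s - 42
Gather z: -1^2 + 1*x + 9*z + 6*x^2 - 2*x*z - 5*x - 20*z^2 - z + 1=6*x^2 - 4*x - 20*z^2 + z*(8 - 2*x)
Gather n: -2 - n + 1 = -n - 1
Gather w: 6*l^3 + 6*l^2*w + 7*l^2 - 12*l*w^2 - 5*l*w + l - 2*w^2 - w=6*l^3 + 7*l^2 + l + w^2*(-12*l - 2) + w*(6*l^2 - 5*l - 1)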